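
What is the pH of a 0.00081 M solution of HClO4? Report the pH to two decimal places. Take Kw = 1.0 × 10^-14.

pH = 3.09

HClO4 is a strong acid and dissociates completely, so [H+] = 0.00081 M.
pH = -log(0.00081) = 3.09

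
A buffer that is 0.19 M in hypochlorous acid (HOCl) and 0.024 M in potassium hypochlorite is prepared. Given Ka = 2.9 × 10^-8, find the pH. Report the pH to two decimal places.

pKa = −log(2.9 × 10^-8) = 7.538
Using pH = pKa + log([base]/[acid]) with [base]/[acid] = 0.024/0.19:
pH = 7.538 + (-0.899) = 6.64

pH = 6.64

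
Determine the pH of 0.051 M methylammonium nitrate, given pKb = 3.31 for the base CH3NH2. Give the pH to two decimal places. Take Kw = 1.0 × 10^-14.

pH = 5.99

CH3NH3+ is the conjugate acid of the weak base CH3NH2.
Kb = 10^(−3.31) = 4.90 × 10^-4
Ka = Kw/Kb = 1.0×10^-14 / 4.90 × 10^-4 = 2.04 × 10^-11
From the ICE table, Ka = x²/(0.051 − x) = 2.04 × 10^-11.
Since Ka ≪ C₀, x ≈ √(Ka·C₀) = 1.02 × 10^-6 M.
Check: 0.002% ionized — well under 5%, approximation valid.
pH = −log[H+] = −log(1.02 × 10^-6) = 5.99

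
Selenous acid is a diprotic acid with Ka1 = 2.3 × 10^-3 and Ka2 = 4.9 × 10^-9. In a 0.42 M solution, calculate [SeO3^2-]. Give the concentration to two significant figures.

First ionization gives [H+] ≈ [HSeO3-] = 3.00 × 10^-2 M.
Second step: Ka2 = [H+][SeO3^2-]/[HSeO3-] ≈ [SeO3^2-] (since [H+] ≈ [HSeO3-]).
So [SeO3^2-] ≈ Ka2.

4.9 × 10^-9 M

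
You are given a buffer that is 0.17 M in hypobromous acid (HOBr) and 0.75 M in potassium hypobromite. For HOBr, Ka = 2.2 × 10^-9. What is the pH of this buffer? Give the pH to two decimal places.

pKa = −log(2.2 × 10^-9) = 8.658
Henderson–Hasselbalch: pH = pKa + log([OBr-]/[HOBr]) = 8.658 + log(0.75/0.17)
pH = 8.658 + (+0.645) = 9.30

pH = 9.30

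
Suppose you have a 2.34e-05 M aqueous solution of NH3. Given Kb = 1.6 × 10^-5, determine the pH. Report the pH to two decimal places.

pH = 9.11

NH3 + H2O ⇌ NH4+ + OH-
From the ICE table, Kb = [OH-]²/(2.34e-05 − [OH-]) = 1.6 × 10^-5.
The 5% rule fails; solving [OH-]² + Kb·[OH-] − Kb·C₀ = 0 exactly:
[OH-] = [−1.6e-05 + √(1.6e-05² + 1.5e-09)]/2 = 1.29 × 10^-5 M
pOH = 4.89, so pH = 14.00 − pOH = 9.11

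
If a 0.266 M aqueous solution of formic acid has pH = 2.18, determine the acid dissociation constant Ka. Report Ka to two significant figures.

Ka = 1.7 × 10^-4

[H+] = 10^(-2.18) = 6.61 × 10^-3 M
At equilibrium [HA] = 0.266 − 6.61 × 10^-3 = 2.59 × 10^-1 M
Ka = [H+][A-]/[HA] = (6.61 × 10^-3)² / 2.59 × 10^-1 = 1.7 × 10^-4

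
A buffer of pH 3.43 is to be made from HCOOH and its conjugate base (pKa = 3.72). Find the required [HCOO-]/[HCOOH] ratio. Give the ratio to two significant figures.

ratio = 0.51

pH = pKa + log(r) ⇒ log(r) = 3.43 − 3.72 = -0.29
r = [HCOO-]/[HCOOH] = 10^(-0.29) = 0.513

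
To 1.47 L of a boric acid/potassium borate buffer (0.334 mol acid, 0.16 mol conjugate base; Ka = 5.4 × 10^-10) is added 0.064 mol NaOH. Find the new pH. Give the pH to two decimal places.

pH = 9.19

After neutralization: n(B(OH)3) = 0.27 mol, n(B(OH)4-) = 0.224 mol.
pKa = −log(5.4 × 10^-10) = 9.268
pH = pKa + log(n_B(OH)4-/n_B(OH)3) = 9.268 + log(0.224/0.27) = 9.268 + (-0.081)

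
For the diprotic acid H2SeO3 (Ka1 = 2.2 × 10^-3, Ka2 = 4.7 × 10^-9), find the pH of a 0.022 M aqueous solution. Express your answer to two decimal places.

pH = 2.23

Since Ka1 ≫ Ka2, the first ionization dominates [H+].
Ka1 = x²/(0.022 − x) = 2.2 × 10^-3
Solving the quadratic: x = (−Ka1 + √(Ka1² + 4·Ka1·C₀))/2 = 5.94 × 10^-3 M
pH = −log(5.94 × 10^-3) = 2.23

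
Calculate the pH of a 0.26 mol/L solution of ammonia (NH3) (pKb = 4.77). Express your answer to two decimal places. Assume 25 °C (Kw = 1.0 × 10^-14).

pH = 11.32

NH3 + H2O ⇌ NH4+ + OH-
Kb = 10^(−4.77) = 1.70 × 10^-5
Kb = x²/(0.26 − x) = 1.70 × 10^-5
Neglecting x in the denominator: x = √(1.70 × 10^-5 × 0.26) = 2.10 × 10^-3 M
Check: 0.81% ionized — well under 5%, approximation valid.
pOH = 2.68, so pH = 14.00 − pOH = 11.32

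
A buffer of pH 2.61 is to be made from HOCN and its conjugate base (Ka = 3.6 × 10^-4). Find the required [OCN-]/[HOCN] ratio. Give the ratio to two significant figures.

pKa = -log(3.6 × 10^-4) = 3.444
pH = pKa + log(r) ⇒ log(r) = 2.61 − 3.444 = -0.834
r = [OCN-]/[HOCN] = 10^(-0.834) = 0.147

ratio = 0.15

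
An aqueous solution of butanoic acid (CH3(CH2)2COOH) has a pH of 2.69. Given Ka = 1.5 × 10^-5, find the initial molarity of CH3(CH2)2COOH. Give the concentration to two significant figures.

C₀ = 2.8 × 10^-1 M

[H+] = 10^(-2.69) = 2.04 × 10^-3 M = x
Ka = x²/(C₀ − x) ⇒ C₀ = x + x²/Ka
C₀ = 2.04 × 10^-3 + (2.04 × 10^-3)²/(1.5 × 10^-5) = 2.79 × 10^-1 M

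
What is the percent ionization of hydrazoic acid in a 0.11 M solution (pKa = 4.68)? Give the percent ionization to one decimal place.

1.4%

HN3 ⇌ N3- + H+; let x = [H+] at equilibrium.
Ka = 10^(−4.68) = 2.09 × 10^-5
x ≈ √(Ka·C₀) = √(2.09 × 10^-5 × 0.11) = 1.52 × 10^-3 M
Fraction ionized = 1.52 × 10^-3 / 0.11 = 0.0138 → 1.4%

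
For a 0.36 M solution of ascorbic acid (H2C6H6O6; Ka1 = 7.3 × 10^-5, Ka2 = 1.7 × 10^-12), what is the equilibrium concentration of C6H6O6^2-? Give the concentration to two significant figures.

1.7 × 10^-12 M

First ionization gives [H+] ≈ [HC6H6O6-] = 5.13 × 10^-3 M.
Second step: Ka2 = [H+][C6H6O6^2-]/[HC6H6O6-] ≈ [C6H6O6^2-] (since [H+] ≈ [HC6H6O6-]).
So [C6H6O6^2-] ≈ Ka2.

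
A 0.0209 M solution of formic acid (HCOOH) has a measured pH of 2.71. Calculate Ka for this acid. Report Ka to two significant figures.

Ka = 2.0 × 10^-4

[H+] = 10^(-2.71) = 1.95 × 10^-3 M
At equilibrium [HA] = 0.0209 − 1.95 × 10^-3 = 1.89 × 10^-2 M
Ka = [H+][A-]/[HA] = (1.95 × 10^-3)² / 1.89 × 10^-2 = 2.0 × 10^-4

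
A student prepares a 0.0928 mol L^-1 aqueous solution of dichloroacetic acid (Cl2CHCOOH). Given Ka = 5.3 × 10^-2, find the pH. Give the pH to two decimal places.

Cl2CHCOOH ⇌ Cl2CHCOO- + H+
Ka = [H+]²/(0.0928 − [H+]) = 5.3 × 10^-2
The 5% rule fails; solving [H+]² + Ka·[H+] − Ka·C₀ = 0 exactly:
[H+] = (−Ka + √(Ka² + 4·Ka·C₀))/2 = 4.85 × 10^-2 M
pH = −log[H+] = −log(4.85 × 10^-2) = 1.31

pH = 1.31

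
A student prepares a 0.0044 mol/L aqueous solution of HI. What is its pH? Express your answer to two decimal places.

HI is a strong acid and dissociates completely, so [H+] = 0.0044 M.
pH = -log(0.0044) = 2.36

pH = 2.36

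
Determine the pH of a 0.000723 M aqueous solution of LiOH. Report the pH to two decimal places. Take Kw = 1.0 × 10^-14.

pH = 10.86

LiOH is a strong base; [OH-] = 0.000723 M.
pOH = -log(0.000723) = 3.14
pH = 14.00 - 3.14 = 10.86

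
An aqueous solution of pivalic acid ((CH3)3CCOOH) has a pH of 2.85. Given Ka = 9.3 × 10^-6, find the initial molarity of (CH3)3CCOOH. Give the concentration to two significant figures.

C₀ = 2.2 × 10^-1 M

[H+] = 10^(-2.85) = 1.41 × 10^-3 M = x
Ka = x²/(C₀ − x) ⇒ C₀ = x + x²/Ka
C₀ = 1.41 × 10^-3 + (1.41 × 10^-3)²/(9.3 × 10^-6) = 2.15 × 10^-1 M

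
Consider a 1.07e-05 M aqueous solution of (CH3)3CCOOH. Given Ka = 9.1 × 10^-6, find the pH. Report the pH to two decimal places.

pH = 5.20

(CH3)3CCOOH ⇌ (CH3)3CCOO- + H+
From the ICE table, Ka = [H+]²/(1.07e-05 − [H+]) = 9.1 × 10^-6.
The 5% rule fails; solving [H+]² + Ka·[H+] − Ka·C₀ = 0 exactly:
[H+] = (−Ka + √(Ka² + 4·Ka·C₀))/2 = 6.32 × 10^-6 M
pH = −log[H+] = −log(6.32 × 10^-6) = 5.20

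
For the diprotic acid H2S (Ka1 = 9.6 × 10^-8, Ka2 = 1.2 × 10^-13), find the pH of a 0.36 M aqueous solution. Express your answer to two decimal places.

pH = 3.73

Since Ka1 ≫ Ka2, the first ionization dominates [H+].
Ka1 = x²/(0.36 − x) = 9.6 × 10^-8
x ≈ √(9.6 × 10^-8 × 0.36) = 1.86 × 10^-4 M
pH = −log(1.86 × 10^-4) = 3.73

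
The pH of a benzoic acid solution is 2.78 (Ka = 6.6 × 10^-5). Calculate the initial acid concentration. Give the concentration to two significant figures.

C₀ = 4.3 × 10^-2 M

[H+] = 10^(-2.78) = 1.66 × 10^-3 M = x
Ka = x²/(C₀ − x) ⇒ C₀ = x + x²/Ka
C₀ = 1.66 × 10^-3 + (1.66 × 10^-3)²/(6.6 × 10^-5) = 4.34 × 10^-2 M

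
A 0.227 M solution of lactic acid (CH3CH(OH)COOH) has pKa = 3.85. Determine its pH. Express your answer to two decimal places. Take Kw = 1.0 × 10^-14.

pH = 2.25

CH3CH(OH)COOH ⇌ CH3CH(OH)COO- + H+
Ka = 10^(−3.85) = 1.41 × 10^-4
From the ICE table, Ka = [H+]²/(0.227 − [H+]) = 1.41 × 10^-4.
Neglecting [H+] in the denominator: [H+] = √(1.41 × 10^-4 × 0.227) = 5.66 × 10^-3 M
([H+]/C₀ = 2.5% < 5%, so the approximation holds.)
pH = −log[H+] = −log(5.66 × 10^-3) = 2.25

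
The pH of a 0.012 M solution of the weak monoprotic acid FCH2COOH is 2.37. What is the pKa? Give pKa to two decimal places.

[H+] = 10^(-2.37) = 4.27 × 10^-3 M
At equilibrium [HA] = 0.012 − 4.27 × 10^-3 = 7.73 × 10^-3 M
Ka = [H+][A-]/[HA] = (4.27 × 10^-3)² / 7.73 × 10^-3 = 2.36 × 10^-3
pKa = -log(2.36 × 10^-3) = 2.63

pKa = 2.63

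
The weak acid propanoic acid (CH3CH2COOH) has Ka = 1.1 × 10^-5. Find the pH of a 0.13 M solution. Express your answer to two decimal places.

pH = 2.92

CH3CH2COOH ⇌ CH3CH2COO- + H+
From the ICE table, Ka = [H+]²/(0.13 − [H+]) = 1.1 × 10^-5.
Assume [H+] ≪ 0.13: [H+] ≈ √(1.1 × 10^-5 × 0.13) = 1.20 × 10^-3 M
Check: 0.92% ionized — well under 5%, approximation valid.
pH = −log[H+] = −log(1.20 × 10^-3) = 2.92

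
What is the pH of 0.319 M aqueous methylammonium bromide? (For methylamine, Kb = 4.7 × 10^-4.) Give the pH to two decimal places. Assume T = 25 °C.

pH = 5.58

CH3NH3+ is the conjugate acid of the weak base CH3NH2.
Ka = Kw/Kb = 1.0×10^-14 / 4.7 × 10^-4 = 2.13 × 10^-11
Ka = [H+]²/(0.319 − [H+]) = 2.13 × 10^-11
Neglecting [H+] in the denominator: [H+] = √(2.13 × 10^-11 × 0.319) = 2.61 × 10^-6 M
Check: 0.00082% ionized — well under 5%, approximation valid.
pH = −log(2.61 × 10^-6) = 5.58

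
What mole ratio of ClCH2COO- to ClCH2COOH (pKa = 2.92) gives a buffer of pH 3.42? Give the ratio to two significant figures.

pH = pKa + log(r) ⇒ log(r) = 3.42 − 2.92 = +0.50
r = [ClCH2COO-]/[ClCH2COOH] = 10^(+0.50) = 3.16

ratio = 3.2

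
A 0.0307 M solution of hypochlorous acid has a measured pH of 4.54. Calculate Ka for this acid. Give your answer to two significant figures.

Ka = 2.7 × 10^-8

[H+] = 10^(-4.54) = 2.88 × 10^-5 M
At equilibrium [HA] = 0.0307 − 2.88 × 10^-5 = 3.07 × 10^-2 M
Ka = [H+][A-]/[HA] = (2.88 × 10^-5)² / 3.07 × 10^-2 = 2.7 × 10^-8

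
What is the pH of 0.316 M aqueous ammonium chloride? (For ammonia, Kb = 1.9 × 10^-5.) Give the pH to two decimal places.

NH4+ is the conjugate acid of the weak base NH3.
Ka = Kw/Kb = 1.0×10^-14 / 1.9 × 10^-5 = 5.26 × 10^-10
Ka = [H+]²/(0.316 − [H+]) = 5.26 × 10^-10
Neglecting [H+] in the denominator: [H+] = √(5.26 × 10^-10 × 0.316) = 1.29 × 10^-5 M
Check: 0.0041% ionized — well under 5%, approximation valid.
pH = −log(1.29 × 10^-5) = 4.89

pH = 4.89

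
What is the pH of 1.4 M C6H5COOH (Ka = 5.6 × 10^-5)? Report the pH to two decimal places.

C6H5COOH ⇌ C6H5COO- + H+
From the ICE table, Ka = x²/(1.4 − x) = 5.6 × 10^-5.
Assume x ≪ 1.4: x ≈ √(5.6 × 10^-5 × 1.4) = 8.85 × 10^-3 M
pH = −log(8.85 × 10^-3) = 2.05

pH = 2.05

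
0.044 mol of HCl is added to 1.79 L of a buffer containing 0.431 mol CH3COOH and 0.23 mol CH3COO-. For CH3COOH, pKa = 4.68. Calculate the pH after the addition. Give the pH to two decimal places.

pH = 4.27

Added H+ converts CH3COO- to CH3COOH: CH3COOH → 0.475 mol, CH3COO- → 0.186 mol.
Henderson–Hasselbalch with mole ratio 0.186/0.475: pH = 4.68 + (-0.407)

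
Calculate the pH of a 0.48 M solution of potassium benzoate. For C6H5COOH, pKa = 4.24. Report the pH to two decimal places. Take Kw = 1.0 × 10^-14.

C6H5COO- is the conjugate base of the weak acid C6H5COOH.
Ka = 10^(−4.24) = 5.75 × 10^-5
Kb = Kw/Ka = 1.0×10^-14 / 5.75 × 10^-5 = 1.74 × 10^-10
Let x = [OH-] at equilibrium. Kb = x²/(0.48 − x).
Assume x ≪ 0.48: x ≈ √(1.74 × 10^-10 × 0.48) = 9.14 × 10^-6 M
Check: 0.0019% ionized — well under 5%, approximation valid.
pOH = 5.04, so pH = 14.00 − pOH = 8.96

pH = 8.96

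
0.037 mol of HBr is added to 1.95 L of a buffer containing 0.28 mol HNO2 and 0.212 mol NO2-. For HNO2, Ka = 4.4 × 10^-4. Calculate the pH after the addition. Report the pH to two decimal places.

Added H+ converts NO2- to HNO2: HNO2 → 0.317 mol, NO2- → 0.175 mol.
pKa = −log(4.4 × 10^-4) = 3.357
pH = pKa + log(n_NO2-/n_HNO2) = 3.357 + log(0.175/0.317) = 3.357 + (-0.258)

pH = 3.10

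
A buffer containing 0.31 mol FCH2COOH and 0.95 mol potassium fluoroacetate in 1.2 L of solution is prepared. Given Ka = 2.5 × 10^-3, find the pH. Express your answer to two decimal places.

pKa = −log(2.5 × 10^-3) = 2.602
pH = pKa + log([A⁻]/[HA]) = 2.602 + log(0.95/0.31)
pH = 2.602 + (+0.486) = 3.09

pH = 3.09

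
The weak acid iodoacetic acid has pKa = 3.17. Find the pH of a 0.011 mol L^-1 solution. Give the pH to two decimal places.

pH = 2.62

ICH2COOH ⇌ ICH2COO- + H+
Ka = 10^(−3.17) = 6.76 × 10^-4
From the ICE table, Ka = x²/(0.011 − x) = 6.76 × 10^-4.
Here C₀/Ka ≈ 16.3, so the small-x approximation fails. Use the quadratic:
x = (−Ka + √(Ka² + 4·Ka·C₀))/2 = 2.41 × 10^-3 M
pH = −log(2.41 × 10^-3) = 2.62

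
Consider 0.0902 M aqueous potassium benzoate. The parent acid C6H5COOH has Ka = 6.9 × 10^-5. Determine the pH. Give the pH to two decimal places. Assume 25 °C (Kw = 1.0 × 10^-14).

C6H5COO- is the conjugate base of the weak acid C6H5COOH.
Kb = Kw/Ka = 1.0×10^-14 / 6.9 × 10^-5 = 1.45 × 10^-10
Kb = [OH-]²/(0.0902 − [OH-]) = 1.45 × 10^-10
Neglecting [OH-] in the denominator: [OH-] = √(1.45 × 10^-10 × 0.0902) = 3.62 × 10^-6 M
pOH = −log(3.62 × 10^-6) = 5.44; pH = 14.00 − 5.44 = 8.56

pH = 8.56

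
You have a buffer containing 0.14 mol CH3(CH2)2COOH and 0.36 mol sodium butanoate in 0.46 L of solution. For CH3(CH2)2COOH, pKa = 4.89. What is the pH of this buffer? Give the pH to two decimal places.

Using pH = pKa + log([base]/[acid]) with [base]/[acid] = 0.36/0.14:
pH = 4.89 + (+0.410) = 5.30

pH = 5.30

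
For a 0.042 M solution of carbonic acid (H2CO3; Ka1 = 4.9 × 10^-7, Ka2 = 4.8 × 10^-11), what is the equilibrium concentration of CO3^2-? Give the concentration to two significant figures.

First ionization gives [H+] ≈ [HCO3-] = 1.43 × 10^-4 M.
Second step: Ka2 = [H+][CO3^2-]/[HCO3-] ≈ [CO3^2-] (since [H+] ≈ [HCO3-]).
So [CO3^2-] ≈ Ka2.

4.8 × 10^-11 M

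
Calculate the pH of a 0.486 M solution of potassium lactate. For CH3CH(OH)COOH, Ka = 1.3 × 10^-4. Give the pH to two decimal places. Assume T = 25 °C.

pH = 8.79

CH3CH(OH)COO- is the conjugate base of the weak acid CH3CH(OH)COOH.
Kb = Kw/Ka = 1.0×10^-14 / 1.3 × 10^-4 = 7.69 × 10^-11
Let x = [OH-] at equilibrium. Kb = x²/(0.486 − x).
Assume x ≪ 0.486: x ≈ √(7.69 × 10^-11 × 0.486) = 6.11 × 10^-6 M
pOH = −log(6.11 × 10^-6) = 5.21; pH = 14.00 − 5.21 = 8.79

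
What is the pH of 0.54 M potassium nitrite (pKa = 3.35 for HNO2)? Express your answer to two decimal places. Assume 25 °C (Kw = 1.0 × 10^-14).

pH = 8.54

NO2- is the conjugate base of the weak acid HNO2.
Ka = 10^(−3.35) = 4.47 × 10^-4
Kb = Kw/Ka = 1.0×10^-14 / 4.47 × 10^-4 = 2.24 × 10^-11
Let x = [OH-] at equilibrium. Kb = x²/(0.54 − x).
Since Kb ≪ C₀, x ≈ √(Kb·C₀) = 3.48 × 10^-6 M.
Check: 0.00064% ionized — well under 5%, approximation valid.
pOH = −log(3.48 × 10^-6) = 5.46; pH = 14.00 − 5.46 = 8.54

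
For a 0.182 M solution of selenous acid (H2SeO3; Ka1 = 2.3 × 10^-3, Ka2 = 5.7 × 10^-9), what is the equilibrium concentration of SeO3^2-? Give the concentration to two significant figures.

First ionization gives [H+] ≈ [HSeO3-] = 1.93 × 10^-2 M.
Second step: Ka2 = [H+][SeO3^2-]/[HSeO3-] ≈ [SeO3^2-] (since [H+] ≈ [HSeO3-]).
So [SeO3^2-] ≈ Ka2.

5.7 × 10^-9 M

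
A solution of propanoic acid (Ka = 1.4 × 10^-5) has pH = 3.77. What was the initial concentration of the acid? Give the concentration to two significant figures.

[H+] = 10^(-3.77) = 1.70 × 10^-4 M = x
Ka = x²/(C₀ − x) ⇒ C₀ = x + x²/Ka
C₀ = 1.70 × 10^-4 + (1.70 × 10^-4)²/(1.4 × 10^-5) = 2.23 × 10^-3 M

C₀ = 2.2 × 10^-3 M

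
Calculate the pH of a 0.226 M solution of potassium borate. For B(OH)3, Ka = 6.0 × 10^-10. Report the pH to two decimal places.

pH = 11.29

B(OH)4- is the conjugate base of the weak acid B(OH)3.
Kb = Kw/Ka = 1.0×10^-14 / 6.0 × 10^-10 = 1.67 × 10^-5
Kb = x²/(0.226 − x) = 1.67 × 10^-5
Assume x ≪ 0.226: x ≈ √(1.67 × 10^-5 × 0.226) = 1.94 × 10^-3 M
(x/C₀ = 0.86% < 5%, so the approximation holds.)
pOH = 2.71, so pH = 14.00 − pOH = 11.29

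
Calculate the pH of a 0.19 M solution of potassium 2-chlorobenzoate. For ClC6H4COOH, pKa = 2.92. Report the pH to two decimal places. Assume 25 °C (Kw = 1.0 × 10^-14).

ClC6H4COO- is the conjugate base of the weak acid ClC6H4COOH.
Ka = 10^(−2.92) = 1.20 × 10^-3
Kb = Kw/Ka = 1.0×10^-14 / 1.20 × 10^-3 = 8.33 × 10^-12
Kb = [OH-]²/(0.19 − [OH-]) = 8.33 × 10^-12
Since Kb ≪ C₀, [OH-] ≈ √(Kb·C₀) = 1.26 × 10^-6 M.
Check: 0.00066% ionized — well under 5%, approximation valid.
pOH = 5.90, so pH = 14.00 − pOH = 8.10

pH = 8.10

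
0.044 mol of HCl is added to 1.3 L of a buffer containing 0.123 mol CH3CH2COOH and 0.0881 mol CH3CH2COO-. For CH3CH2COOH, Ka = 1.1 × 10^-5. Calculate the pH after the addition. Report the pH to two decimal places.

pH = 4.38

Added H+ converts CH3CH2COO- to CH3CH2COOH: CH3CH2COOH → 0.167 mol, CH3CH2COO- → 0.0441 mol.
pKa = −log(1.1 × 10^-5) = 4.959
pH = pKa + log([A⁻]/[HA]) = 4.959 + log(0.0441/0.167) = 4.959 -0.578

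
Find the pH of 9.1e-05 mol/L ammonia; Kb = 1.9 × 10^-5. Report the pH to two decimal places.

NH3 + H2O ⇌ NH4+ + OH-
From the ICE table, Kb = [OH-]²/(9.1e-05 − [OH-]) = 1.9 × 10^-5.
The 5% rule fails; solving [OH-]² + Kb·[OH-] − Kb·C₀ = 0 exactly:
[OH-] = (−Kb + √(Kb² + 4·Kb·C₀))/2 = 3.32 × 10^-5 M
pOH = −log(3.32 × 10^-5) = 4.48; pH = 14.00 − 4.48 = 9.52

pH = 9.52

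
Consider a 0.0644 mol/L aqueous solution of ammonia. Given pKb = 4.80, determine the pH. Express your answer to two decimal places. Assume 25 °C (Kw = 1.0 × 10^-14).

NH3 + H2O ⇌ NH4+ + OH-
Kb = 10^(−4.80) = 1.58 × 10^-5
Let x = [OH-] at equilibrium. Kb = x²/(0.0644 − x).
Assume x ≪ 0.0644: x ≈ √(1.58 × 10^-5 × 0.0644) = 1.01 × 10^-3 M
pOH = 3.00, so pH = 14.00 − pOH = 11.00

pH = 11.00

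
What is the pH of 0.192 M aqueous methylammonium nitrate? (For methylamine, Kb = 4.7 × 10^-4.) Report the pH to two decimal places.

CH3NH3+ is the conjugate acid of the weak base CH3NH2.
Ka = Kw/Kb = 1.0×10^-14 / 4.7 × 10^-4 = 2.13 × 10^-11
Let x = [H+] at equilibrium. Ka = x²/(0.192 − x).
Since Ka ≪ C₀, x ≈ √(Ka·C₀) = 2.02 × 10^-6 M.
Check: 0.0011% ionized — well under 5%, approximation valid.
pH = −log[H+] = −log(2.02 × 10^-6) = 5.69

pH = 5.69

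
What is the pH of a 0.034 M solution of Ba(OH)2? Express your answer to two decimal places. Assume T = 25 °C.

Ba(OH)2 is a strong base (each formula unit releases 2 OH-); [OH-] = 0.068 M.
pOH = -log(0.068) = 1.17
pH = 14.00 - 1.17 = 12.83

pH = 12.83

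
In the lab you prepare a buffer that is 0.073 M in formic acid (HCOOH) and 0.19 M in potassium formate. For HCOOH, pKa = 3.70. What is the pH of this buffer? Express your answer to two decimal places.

pH = pKa + log([A⁻]/[HA]) = 3.70 + log(0.19/0.073)
pH = 3.70 + (+0.415) = 4.12

pH = 4.12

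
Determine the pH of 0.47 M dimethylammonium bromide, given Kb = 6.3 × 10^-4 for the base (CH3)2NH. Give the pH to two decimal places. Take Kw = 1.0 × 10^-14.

(CH3)2NH2+ is the conjugate acid of the weak base (CH3)2NH.
Ka = Kw/Kb = 1.0×10^-14 / 6.3 × 10^-4 = 1.59 × 10^-11
From the ICE table, Ka = x²/(0.47 − x) = 1.59 × 10^-11.
Neglecting x in the denominator: x = √(1.59 × 10^-11 × 0.47) = 2.73 × 10^-6 M
pH = −log[H+] = −log(2.73 × 10^-6) = 5.56

pH = 5.56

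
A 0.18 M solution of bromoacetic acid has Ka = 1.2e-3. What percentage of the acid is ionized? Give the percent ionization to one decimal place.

7.8%

BrCH2COOH ⇌ BrCH2COO- + H+; let x = [H+] at equilibrium.
Solve x² + 0.0012x − 0.000216 = 0 → x = 1.41 × 10^-2 M
Fraction ionized = 1.41 × 10^-2 / 0.18 = 0.0783 → 7.8%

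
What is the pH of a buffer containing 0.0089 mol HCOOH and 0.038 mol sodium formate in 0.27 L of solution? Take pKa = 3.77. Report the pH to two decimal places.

Using pH = pKa + log([base]/[acid]) with [base]/[acid] = 0.038/0.0089:
pH = 3.77 + (+0.630) = 4.40

pH = 4.40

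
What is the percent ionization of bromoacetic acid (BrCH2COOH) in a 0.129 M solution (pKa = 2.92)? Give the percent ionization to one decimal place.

BrCH2COOH ⇌ BrCH2COO- + H+; let x = [H+] at equilibrium.
Ka = 10^(−2.92) = 1.20 × 10^-3
Ka = x²/(C₀ − x); solving the quadratic gives x = 1.19 × 10^-2 M.
% ionization = x/C₀ × 100% = 1.19 × 10^-2/0.129 × 100% = 9.2%

9.2%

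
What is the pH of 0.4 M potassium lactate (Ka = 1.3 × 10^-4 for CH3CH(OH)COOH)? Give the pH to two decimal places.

pH = 8.74

CH3CH(OH)COO- is the conjugate base of the weak acid CH3CH(OH)COOH.
Kb = Kw/Ka = 1.0×10^-14 / 1.3 × 10^-4 = 7.69 × 10^-11
From the ICE table, Kb = [OH-]²/(0.4 − [OH-]) = 7.69 × 10^-11.
Neglecting [OH-] in the denominator: [OH-] = √(7.69 × 10^-11 × 0.4) = 5.55 × 10^-6 M
Check: 0.0014% ionized — well under 5%, approximation valid.
pOH = −log(5.55 × 10^-6) = 5.26; pH = 14.00 − 5.26 = 8.74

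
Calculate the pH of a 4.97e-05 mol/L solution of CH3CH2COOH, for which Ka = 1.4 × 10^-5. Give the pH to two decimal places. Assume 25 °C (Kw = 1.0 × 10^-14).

CH3CH2COOH ⇌ CH3CH2COO- + H+
From the ICE table, Ka = [H+]²/(4.97e-05 − [H+]) = 1.4 × 10^-5.
The 5% rule fails; solving [H+]² + Ka·[H+] − Ka·C₀ = 0 exactly:
[H+] = [−1.4e-05 + √(1.4e-05² + 2.78e-09)]/2 = 2.03 × 10^-5 M
pH = −log(2.03 × 10^-5) = 4.69

pH = 4.69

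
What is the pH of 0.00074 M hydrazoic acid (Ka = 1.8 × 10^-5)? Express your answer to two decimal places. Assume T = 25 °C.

HN3 ⇌ N3- + H+
From the ICE table, Ka = [H+]²/(0.00074 − [H+]) = 1.8 × 10^-5.
The 5% rule fails; solving [H+]² + Ka·[H+] − Ka·C₀ = 0 exactly:
[H+] = (−Ka + √(Ka² + 4·Ka·C₀))/2 = 1.07 × 10^-4 M
pH = −log[H+] = −log(1.07 × 10^-4) = 3.97

pH = 3.97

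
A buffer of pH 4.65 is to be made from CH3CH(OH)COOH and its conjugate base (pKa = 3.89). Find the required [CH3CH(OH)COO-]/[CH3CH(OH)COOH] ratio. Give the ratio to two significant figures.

pH = pKa + log(r) ⇒ log(r) = 4.65 − 3.89 = +0.76
r = [CH3CH(OH)COO-]/[CH3CH(OH)COOH] = 10^(+0.76) = 5.75

ratio = 5.8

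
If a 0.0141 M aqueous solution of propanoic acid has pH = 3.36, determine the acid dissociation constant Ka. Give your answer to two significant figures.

Ka = 1.4 × 10^-5

[H+] = 10^(-3.36) = 4.37 × 10^-4 M
At equilibrium [HA] = 0.0141 − 4.37 × 10^-4 = 1.37 × 10^-2 M
Ka = [H+][A-]/[HA] = (4.37 × 10^-4)² / 1.37 × 10^-2 = 1.4 × 10^-5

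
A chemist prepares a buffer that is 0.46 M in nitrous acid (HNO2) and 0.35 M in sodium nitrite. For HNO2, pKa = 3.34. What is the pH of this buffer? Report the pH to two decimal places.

pH = 3.22

Henderson–Hasselbalch: pH = pKa + log([NO2-]/[HNO2]) = 3.34 + log(0.35/0.46)
pH = 3.34 + (-0.119) = 3.22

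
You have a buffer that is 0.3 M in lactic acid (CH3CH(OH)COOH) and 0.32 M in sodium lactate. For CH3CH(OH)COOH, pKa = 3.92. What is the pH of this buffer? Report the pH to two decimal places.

pH = pKa + log([A⁻]/[HA]) = 3.92 + log(0.32/0.3)
pH = 3.92 + (+0.028) = 3.95

pH = 3.95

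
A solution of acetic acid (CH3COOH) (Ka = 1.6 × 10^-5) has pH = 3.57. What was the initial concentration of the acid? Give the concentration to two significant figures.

[H+] = 10^(-3.57) = 2.69 × 10^-4 M = x
Ka = x²/(C₀ − x) ⇒ C₀ = x + x²/Ka
C₀ = 2.69 × 10^-4 + (2.69 × 10^-4)²/(1.6 × 10^-5) = 4.79 × 10^-3 M

C₀ = 4.8 × 10^-3 M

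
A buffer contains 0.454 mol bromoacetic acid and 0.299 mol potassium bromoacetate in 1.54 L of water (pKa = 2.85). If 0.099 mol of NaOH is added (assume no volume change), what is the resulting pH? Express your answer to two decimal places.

After neutralization: n(BrCH2COOH) = 0.355 mol, n(BrCH2COO-) = 0.398 mol.
pH = pKa + log([A⁻]/[HA]) = 2.85 + log(0.398/0.355) = 2.85 +0.050

pH = 2.90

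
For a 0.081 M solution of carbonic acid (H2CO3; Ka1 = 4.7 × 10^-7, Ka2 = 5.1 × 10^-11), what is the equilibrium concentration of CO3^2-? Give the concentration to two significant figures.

5.1 × 10^-11 M

First ionization gives [H+] ≈ [HCO3-] = 1.95 × 10^-4 M.
Second step: Ka2 = [H+][CO3^2-]/[HCO3-] ≈ [CO3^2-] (since [H+] ≈ [HCO3-]).
So [CO3^2-] ≈ Ka2.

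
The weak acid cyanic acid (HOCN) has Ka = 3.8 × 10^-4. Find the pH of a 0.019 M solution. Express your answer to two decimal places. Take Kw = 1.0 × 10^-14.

pH = 2.60

HOCN ⇌ OCN- + H+
Ka = [H+]²/(0.019 − [H+]) = 3.8 × 10^-4
The 5% rule fails; solving [H+]² + Ka·[H+] − Ka·C₀ = 0 exactly:
[H+] = [−0.00038 + √(0.00038² + 2.89e-05)]/2 = 2.50 × 10^-3 M
pH = −log(2.50 × 10^-3) = 2.60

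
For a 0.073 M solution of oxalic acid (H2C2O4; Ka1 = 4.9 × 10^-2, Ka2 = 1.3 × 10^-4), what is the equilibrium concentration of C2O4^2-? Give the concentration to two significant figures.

1.3 × 10^-4 M

First ionization gives [H+] ≈ [HC2O4-] = 4.01 × 10^-2 M.
Second step: Ka2 = [H+][C2O4^2-]/[HC2O4-] ≈ [C2O4^2-] (since [H+] ≈ [HC2O4-]).
So [C2O4^2-] ≈ Ka2.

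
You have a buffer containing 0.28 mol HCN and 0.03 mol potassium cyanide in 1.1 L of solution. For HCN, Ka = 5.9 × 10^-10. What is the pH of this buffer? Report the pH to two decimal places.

pKa = −log(5.9 × 10^-10) = 9.229
pH = pKa + log([A⁻]/[HA]) = 9.229 + log(0.03/0.28)
pH = 9.229 + (-0.970) = 8.26

pH = 8.26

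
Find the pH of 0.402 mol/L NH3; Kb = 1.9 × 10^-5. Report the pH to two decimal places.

pH = 11.44

NH3 + H2O ⇌ NH4+ + OH-
From the ICE table, Kb = [OH-]²/(0.402 − [OH-]) = 1.9 × 10^-5.
Neglecting [OH-] in the denominator: [OH-] = √(1.9 × 10^-5 × 0.402) = 2.76 × 10^-3 M
pOH = −log(2.76 × 10^-3) = 2.56; pH = 14.00 − 2.56 = 11.44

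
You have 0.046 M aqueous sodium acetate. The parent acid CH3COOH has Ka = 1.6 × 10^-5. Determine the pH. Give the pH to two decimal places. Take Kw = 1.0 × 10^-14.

pH = 8.73

CH3COO- is the conjugate base of the weak acid CH3COOH.
Kb = Kw/Ka = 1.0×10^-14 / 1.6 × 10^-5 = 6.25 × 10^-10
Kb = [OH-]²/(0.046 − [OH-]) = 6.25 × 10^-10
Since Kb ≪ C₀, [OH-] ≈ √(Kb·C₀) = 5.36 × 10^-6 M.
([OH-]/C₀ = 0.012% < 5%, so the approximation holds.)
pOH = −log(5.36 × 10^-6) = 5.27; pH = 14.00 − 5.27 = 8.73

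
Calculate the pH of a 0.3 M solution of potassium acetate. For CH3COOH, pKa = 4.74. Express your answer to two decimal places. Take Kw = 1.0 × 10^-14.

pH = 9.11

CH3COO- is the conjugate base of the weak acid CH3COOH.
Ka = 10^(−4.74) = 1.82 × 10^-5
Kb = Kw/Ka = 1.0×10^-14 / 1.82 × 10^-5 = 5.49 × 10^-10
Kb = [OH-]²/(0.3 − [OH-]) = 5.49 × 10^-10
Assume [OH-] ≪ 0.3: [OH-] ≈ √(5.49 × 10^-10 × 0.3) = 1.28 × 10^-5 M
Check: 0.0043% ionized — well under 5%, approximation valid.
pOH = 4.89, so pH = 14.00 − pOH = 9.11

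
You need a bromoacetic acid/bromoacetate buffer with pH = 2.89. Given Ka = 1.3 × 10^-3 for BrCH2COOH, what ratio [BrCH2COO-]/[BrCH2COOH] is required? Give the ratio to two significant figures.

pKa = -log(1.3 × 10^-3) = 2.886
pH = pKa + log(r) ⇒ log(r) = 2.89 − 2.886 = +0.004
r = [BrCH2COO-]/[BrCH2COOH] = 10^(+0.004) = 1.01

ratio = 1.0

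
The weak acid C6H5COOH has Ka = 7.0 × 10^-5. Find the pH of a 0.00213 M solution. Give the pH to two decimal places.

C6H5COOH ⇌ C6H5COO- + H+
From the ICE table, Ka = [H+]²/(0.00213 − [H+]) = 7.0 × 10^-5.
The 5% rule fails; solving [H+]² + Ka·[H+] − Ka·C₀ = 0 exactly:
[H+] = (−Ka + √(Ka² + 4·Ka·C₀))/2 = 3.53 × 10^-4 M
pH = −log(3.53 × 10^-4) = 3.45

pH = 3.45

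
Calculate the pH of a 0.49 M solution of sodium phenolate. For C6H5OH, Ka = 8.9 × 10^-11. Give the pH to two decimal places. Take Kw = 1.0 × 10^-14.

C6H5O- is the conjugate base of the weak acid C6H5OH.
Kb = Kw/Ka = 1.0×10^-14 / 8.9 × 10^-11 = 1.12 × 10^-4
From the ICE table, Kb = x²/(0.49 − x) = 1.12 × 10^-4.
Since Kb ≪ C₀, x ≈ √(Kb·C₀) = 7.41 × 10^-3 M.
pOH = −log(7.41 × 10^-3) = 2.13; pH = 14.00 − 2.13 = 11.87

pH = 11.87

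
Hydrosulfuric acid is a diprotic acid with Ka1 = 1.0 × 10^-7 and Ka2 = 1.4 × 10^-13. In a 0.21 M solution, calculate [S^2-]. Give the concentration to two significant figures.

First ionization gives [H+] ≈ [HS-] = 1.45 × 10^-4 M.
Second step: Ka2 = [H+][S^2-]/[HS-] ≈ [S^2-] (since [H+] ≈ [HS-]).
So [S^2-] ≈ Ka2.

1.4 × 10^-13 M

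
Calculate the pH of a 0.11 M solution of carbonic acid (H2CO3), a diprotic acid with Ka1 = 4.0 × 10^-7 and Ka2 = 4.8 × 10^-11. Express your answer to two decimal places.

pH = 3.68

Since Ka1 ≫ Ka2, the first ionization dominates [H+].
Ka1 = x²/(0.11 − x) = 4.0 × 10^-7
x ≈ √(4.0 × 10^-7 × 0.11) = 2.10 × 10^-4 M
pH = −log(2.10 × 10^-4) = 3.68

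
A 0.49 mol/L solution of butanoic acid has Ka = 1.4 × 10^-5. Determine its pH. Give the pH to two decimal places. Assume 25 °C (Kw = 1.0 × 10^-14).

CH3(CH2)2COOH ⇌ CH3(CH2)2COO- + H+
From the ICE table, Ka = x²/(0.49 − x) = 1.4 × 10^-5.
Assume x ≪ 0.49: x ≈ √(1.4 × 10^-5 × 0.49) = 2.62 × 10^-3 M
pH = −log[H+] = −log(2.62 × 10^-3) = 2.58

pH = 2.58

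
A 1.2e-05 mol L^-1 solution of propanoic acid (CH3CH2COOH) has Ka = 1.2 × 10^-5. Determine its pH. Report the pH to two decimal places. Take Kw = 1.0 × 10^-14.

CH3CH2COOH ⇌ CH3CH2COO- + H+
From the ICE table, Ka = [H+]²/(1.2e-05 − [H+]) = 1.2 × 10^-5.
[H+] is not negligible relative to C₀; solve [H+]² + 1.2e-05·[H+] − 1.44e-10 = 0.
[H+] = (−Ka + √(Ka² + 4·Ka·C₀))/2 = 7.42 × 10^-6 M
pH = −log[H+] = −log(7.42 × 10^-6) = 5.13

pH = 5.13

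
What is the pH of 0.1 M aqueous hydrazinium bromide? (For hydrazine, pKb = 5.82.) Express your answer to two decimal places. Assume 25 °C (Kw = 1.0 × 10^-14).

pH = 4.59

N2H5+ is the conjugate acid of the weak base N2H4.
Kb = 10^(−5.82) = 1.51 × 10^-6
Ka = Kw/Kb = 1.0×10^-14 / 1.51 × 10^-6 = 6.62 × 10^-9
Ka = [H+]²/(0.1 − [H+]) = 6.62 × 10^-9
Assume [H+] ≪ 0.1: [H+] ≈ √(6.62 × 10^-9 × 0.1) = 2.57 × 10^-5 M
pH = −log(2.57 × 10^-5) = 4.59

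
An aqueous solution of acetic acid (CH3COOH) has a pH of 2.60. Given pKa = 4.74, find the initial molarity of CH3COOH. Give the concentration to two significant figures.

C₀ = 3.5 × 10^-1 M

[H+] = 10^(-2.60) = 2.51 × 10^-3 M = x
Ka = 10^(−4.74) = 1.82 × 10^-5
Ka = x²/(C₀ − x) ⇒ C₀ = x + x²/Ka
C₀ = 2.51 × 10^-3 + (2.51 × 10^-3)²/(1.82 × 10^-5) = 3.49 × 10^-1 M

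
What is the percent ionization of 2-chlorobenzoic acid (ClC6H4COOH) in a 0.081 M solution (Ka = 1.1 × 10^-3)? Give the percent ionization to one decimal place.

11.0%

ClC6H4COOH ⇌ ClC6H4COO- + H+; let x = [H+] at equilibrium.
Solve x² + 0.0011x − 8.91e-05 = 0 → x = 8.91 × 10^-3 M
Fraction ionized = 8.91 × 10^-3 / 0.081 = 0.1100 → 11.0%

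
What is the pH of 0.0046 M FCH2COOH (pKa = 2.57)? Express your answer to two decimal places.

pH = 2.62

FCH2COOH ⇌ FCH2COO- + H+
Ka = 10^(−2.57) = 2.69 × 10^-3
From the ICE table, Ka = [H+]²/(0.0046 − [H+]) = 2.69 × 10^-3.
[H+] is not negligible relative to C₀; solve [H+]² + 0.00269·[H+] − 1.24e-05 = 0.
[H+] = [−0.00269 + √(0.00269² + 4.95e-05)]/2 = 2.42 × 10^-3 M
pH = −log[H+] = −log(2.42 × 10^-3) = 2.62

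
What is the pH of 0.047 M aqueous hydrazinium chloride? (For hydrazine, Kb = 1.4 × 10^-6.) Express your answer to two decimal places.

pH = 4.74

N2H5+ is the conjugate acid of the weak base N2H4.
Ka = Kw/Kb = 1.0×10^-14 / 1.4 × 10^-6 = 7.14 × 10^-9
From the ICE table, Ka = [H+]²/(0.047 − [H+]) = 7.14 × 10^-9.
Neglecting [H+] in the denominator: [H+] = √(7.14 × 10^-9 × 0.047) = 1.83 × 10^-5 M
Check: 0.039% ionized — well under 5%, approximation valid.
pH = −log[H+] = −log(1.83 × 10^-5) = 4.74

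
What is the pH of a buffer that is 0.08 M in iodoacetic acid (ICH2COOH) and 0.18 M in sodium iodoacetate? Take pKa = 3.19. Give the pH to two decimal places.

Using pH = pKa + log([base]/[acid]) with [base]/[acid] = 0.18/0.08:
pH = 3.19 + (+0.352) = 3.54

pH = 3.54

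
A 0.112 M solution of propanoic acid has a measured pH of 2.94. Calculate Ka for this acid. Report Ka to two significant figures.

Ka = 1.2 × 10^-5

[H+] = 10^(-2.94) = 1.15 × 10^-3 M
At equilibrium [HA] = 0.112 − 1.15 × 10^-3 = 1.11 × 10^-1 M
Ka = [H+][A-]/[HA] = (1.15 × 10^-3)² / 1.11 × 10^-1 = 1.2 × 10^-5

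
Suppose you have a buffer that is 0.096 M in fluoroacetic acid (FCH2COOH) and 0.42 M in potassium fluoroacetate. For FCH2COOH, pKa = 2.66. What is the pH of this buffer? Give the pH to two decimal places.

pH = pKa + log([A⁻]/[HA]) = 2.66 + log(0.42/0.096)
pH = 2.66 + (+0.641) = 3.30

pH = 3.30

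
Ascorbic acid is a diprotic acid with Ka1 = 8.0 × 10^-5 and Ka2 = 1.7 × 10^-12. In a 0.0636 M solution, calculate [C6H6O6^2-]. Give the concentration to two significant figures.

First ionization gives [H+] ≈ [HC6H6O6-] = 2.26 × 10^-3 M.
Second step: Ka2 = [H+][C6H6O6^2-]/[HC6H6O6-] ≈ [C6H6O6^2-] (since [H+] ≈ [HC6H6O6-]).
So [C6H6O6^2-] ≈ Ka2.

1.7 × 10^-12 M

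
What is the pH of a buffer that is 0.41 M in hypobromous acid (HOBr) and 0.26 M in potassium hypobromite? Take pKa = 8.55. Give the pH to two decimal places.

pH = 8.35

Using pH = pKa + log([base]/[acid]) with [base]/[acid] = 0.26/0.41:
pH = 8.55 + (-0.198) = 8.35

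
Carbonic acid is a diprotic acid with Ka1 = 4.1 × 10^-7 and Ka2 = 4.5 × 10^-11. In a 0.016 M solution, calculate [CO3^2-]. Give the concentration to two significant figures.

4.5 × 10^-11 M

First ionization gives [H+] ≈ [HCO3-] = 8.10 × 10^-5 M.
Second step: Ka2 = [H+][CO3^2-]/[HCO3-] ≈ [CO3^2-] (since [H+] ≈ [HCO3-]).
So [CO3^2-] ≈ Ka2.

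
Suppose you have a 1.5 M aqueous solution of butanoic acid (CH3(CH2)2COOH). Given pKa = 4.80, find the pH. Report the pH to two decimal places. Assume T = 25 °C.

CH3(CH2)2COOH ⇌ CH3(CH2)2COO- + H+
Ka = 10^(−4.80) = 1.58 × 10^-5
Let x = [H+] at equilibrium. Ka = x²/(1.5 − x).
Since Ka ≪ C₀, x ≈ √(Ka·C₀) = 4.87 × 10^-3 M.
(x/C₀ = 0.32% < 5%, so the approximation holds.)
pH = −log(4.87 × 10^-3) = 2.31

pH = 2.31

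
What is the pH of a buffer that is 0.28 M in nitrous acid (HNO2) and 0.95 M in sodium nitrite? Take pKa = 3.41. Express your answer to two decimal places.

pH = 3.94

Using pH = pKa + log([base]/[acid]) with [base]/[acid] = 0.95/0.28:
pH = 3.41 + (+0.531) = 3.94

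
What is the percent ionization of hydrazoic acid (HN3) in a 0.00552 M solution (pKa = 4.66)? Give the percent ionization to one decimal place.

HN3 ⇌ N3- + H+; let x = [H+] at equilibrium.
Ka = 10^(−4.66) = 2.19 × 10^-5
Solve x² + 2.19e-05x − 1.21e-07 = 0 → x = 3.37 × 10^-4 M
Fraction ionized = 3.37 × 10^-4 / 0.00552 = 0.0611 → 6.1%

6.1%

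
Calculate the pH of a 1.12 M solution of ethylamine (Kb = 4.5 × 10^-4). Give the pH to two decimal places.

pH = 12.35

C2H5NH2 + H2O ⇌ C2H5NH3+ + OH-
Let x = [OH-] at equilibrium. Kb = x²/(1.12 − x).
Neglecting x in the denominator: x = √(4.5 × 10^-4 × 1.12) = 2.24 × 10^-2 M
pOH = 1.65, so pH = 14.00 − pOH = 12.35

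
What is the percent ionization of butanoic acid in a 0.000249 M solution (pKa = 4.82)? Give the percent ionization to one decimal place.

21.8%

CH3(CH2)2COOH ⇌ CH3(CH2)2COO- + H+; let x = [H+] at equilibrium.
Ka = 10^(−4.82) = 1.51 × 10^-5
Solve x² + 1.51e-05x − 3.76e-09 = 0 → x = 5.42 × 10^-5 M
Fraction ionized = 5.42 × 10^-5 / 0.000249 = 0.2177 → 21.8%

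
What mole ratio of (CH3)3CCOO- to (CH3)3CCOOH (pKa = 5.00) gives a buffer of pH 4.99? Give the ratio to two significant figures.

pH = pKa + log(r) ⇒ log(r) = 4.99 − 5.00 = -0.01
r = [(CH3)3CCOO-]/[(CH3)3CCOOH] = 10^(-0.01) = 0.977

ratio = 0.98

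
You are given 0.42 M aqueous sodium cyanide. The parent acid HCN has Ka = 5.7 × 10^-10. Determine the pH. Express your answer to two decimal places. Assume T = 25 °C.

pH = 11.43

CN- is the conjugate base of the weak acid HCN.
Kb = Kw/Ka = 1.0×10^-14 / 5.7 × 10^-10 = 1.75 × 10^-5
Let x = [OH-] at equilibrium. Kb = x²/(0.42 − x).
Neglecting x in the denominator: x = √(1.75 × 10^-5 × 0.42) = 2.71 × 10^-3 M
Check: 0.65% ionized — well under 5%, approximation valid.
pOH = −log(2.71 × 10^-3) = 2.57; pH = 14.00 − 2.57 = 11.43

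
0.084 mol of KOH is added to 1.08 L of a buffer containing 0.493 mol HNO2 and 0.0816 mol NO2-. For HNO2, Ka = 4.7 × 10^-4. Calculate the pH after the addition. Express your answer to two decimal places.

pH = 2.94

After neutralization: n(HNO2) = 0.409 mol, n(NO2-) = 0.166 mol.
pKa = −log(4.7 × 10^-4) = 3.328
Henderson–Hasselbalch with mole ratio 0.166/0.409: pH = 3.328 + (-0.392)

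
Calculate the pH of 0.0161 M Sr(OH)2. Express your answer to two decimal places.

pH = 12.51

Sr(OH)2 is a strong base (each formula unit releases 2 OH-); [OH-] = 0.0322 M.
pOH = -log(0.0322) = 1.49
pH = 14.00 - 1.49 = 12.51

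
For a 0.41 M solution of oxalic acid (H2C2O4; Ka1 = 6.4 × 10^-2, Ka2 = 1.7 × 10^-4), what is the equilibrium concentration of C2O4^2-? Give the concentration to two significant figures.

1.7 × 10^-4 M

First ionization gives [H+] ≈ [HC2O4-] = 1.33 × 10^-1 M.
Second step: Ka2 = [H+][C2O4^2-]/[HC2O4-] ≈ [C2O4^2-] (since [H+] ≈ [HC2O4-]).
So [C2O4^2-] ≈ Ka2.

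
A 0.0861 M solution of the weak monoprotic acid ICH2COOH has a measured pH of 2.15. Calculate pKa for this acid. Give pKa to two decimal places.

pKa = 3.20

[H+] = 10^(-2.15) = 7.08 × 10^-3 M
At equilibrium [HA] = 0.0861 − 7.08 × 10^-3 = 7.90 × 10^-2 M
Ka = [H+][A-]/[HA] = (7.08 × 10^-3)² / 7.90 × 10^-2 = 6.35 × 10^-4
pKa = -log(6.35 × 10^-4) = 3.20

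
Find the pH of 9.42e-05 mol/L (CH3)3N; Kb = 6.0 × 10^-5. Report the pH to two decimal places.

(CH3)3N + H2O ⇌ (CH3)3NH+ + OH-
From the ICE table, Kb = x²/(9.42e-05 − x) = 6.0 × 10^-5.
Here C₀/Kb ≈ 1.57, so the small-x approximation fails. Use the quadratic:
x = [−6e-05 + √(6e-05² + 2.26e-08)]/2 = 5.09 × 10^-5 M
pOH = 4.29, so pH = 14.00 − pOH = 9.71

pH = 9.71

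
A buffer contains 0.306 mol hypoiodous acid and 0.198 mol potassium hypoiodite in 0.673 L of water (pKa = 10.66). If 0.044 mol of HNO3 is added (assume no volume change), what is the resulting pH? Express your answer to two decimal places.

pH = 10.30

Added H+ converts OI- to HOI: HOI → 0.35 mol, OI- → 0.154 mol.
Henderson–Hasselbalch with mole ratio 0.154/0.35: pH = 10.66 + (-0.357)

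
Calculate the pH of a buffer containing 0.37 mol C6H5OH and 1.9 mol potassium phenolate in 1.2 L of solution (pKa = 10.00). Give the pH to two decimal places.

Henderson–Hasselbalch: pH = pKa + log([C6H5O-]/[C6H5OH]) = 10.00 + log(1.9/0.37)
pH = 10.00 + (+0.711) = 10.71

pH = 10.71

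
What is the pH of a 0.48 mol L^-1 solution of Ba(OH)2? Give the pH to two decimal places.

Ba(OH)2 is a strong base (each formula unit releases 2 OH-); [OH-] = 0.96 M.
pOH = -log(0.96) = 0.02
pH = 14.00 - 0.02 = 13.98

pH = 13.98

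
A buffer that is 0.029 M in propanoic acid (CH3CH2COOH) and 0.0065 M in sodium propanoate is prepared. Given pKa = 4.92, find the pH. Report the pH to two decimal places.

Using pH = pKa + log([base]/[acid]) with [base]/[acid] = 0.0065/0.029:
pH = 4.92 + (-0.649) = 4.27

pH = 4.27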